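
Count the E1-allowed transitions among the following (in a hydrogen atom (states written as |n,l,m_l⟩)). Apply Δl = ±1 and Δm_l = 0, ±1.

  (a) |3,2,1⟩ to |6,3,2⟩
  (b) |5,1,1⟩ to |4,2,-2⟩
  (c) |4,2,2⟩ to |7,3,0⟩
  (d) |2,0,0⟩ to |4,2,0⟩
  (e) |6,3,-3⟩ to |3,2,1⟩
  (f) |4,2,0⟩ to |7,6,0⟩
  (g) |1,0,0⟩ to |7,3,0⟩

(a) allowed
(b) forbidden — Δm_l = -3 (E1 requires Δm_l = 0, ±1)
(c) forbidden — Δm_l = -2 (E1 requires Δm_l = 0, ±1)
(d) forbidden — Δl = +2 (E1 requires Δl = ±1)
(e) forbidden — Δm_l = +4 (E1 requires Δm_l = 0, ±1)
(f) forbidden — Δl = +4 (E1 requires Δl = ±1)
(g) forbidden — Δl = +3 (E1 requires Δl = ±1)
Total allowed: 1 of 7.

1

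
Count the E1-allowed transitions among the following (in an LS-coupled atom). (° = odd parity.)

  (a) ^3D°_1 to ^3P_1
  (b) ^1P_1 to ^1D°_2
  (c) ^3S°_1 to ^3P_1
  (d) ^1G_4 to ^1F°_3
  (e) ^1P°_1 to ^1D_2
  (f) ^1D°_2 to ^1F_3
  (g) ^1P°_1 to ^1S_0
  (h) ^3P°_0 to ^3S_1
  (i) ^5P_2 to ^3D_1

(a) allowed
(b) allowed
(c) allowed
(d) allowed
(e) allowed
(f) allowed
(g) allowed
(h) allowed
(i) forbidden (parity, ΔS fail)
Total allowed: 8 of 9.

8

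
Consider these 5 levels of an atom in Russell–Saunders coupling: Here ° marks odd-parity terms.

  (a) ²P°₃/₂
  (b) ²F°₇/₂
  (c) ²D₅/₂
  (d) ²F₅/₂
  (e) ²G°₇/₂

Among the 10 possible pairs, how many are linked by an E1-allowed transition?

4

(a)–(b): forbidden (parity, ΔL, ΔJ).
(a)–(c): allowed.
(a)–(d): forbidden (ΔL).
(a)–(e): forbidden (parity, ΔL, ΔJ).
(b)–(c): allowed.
(b)–(d): allowed.
(b)–(e): forbidden (parity).
(c)–(d): forbidden (parity).
(c)–(e): forbidden (ΔL).
(d)–(e): allowed.
Allowed pairs: 4 of 10.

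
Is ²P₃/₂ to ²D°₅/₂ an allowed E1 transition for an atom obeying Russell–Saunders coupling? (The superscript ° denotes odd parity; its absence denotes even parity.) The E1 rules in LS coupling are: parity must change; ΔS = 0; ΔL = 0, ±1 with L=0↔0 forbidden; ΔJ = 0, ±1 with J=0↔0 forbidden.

Parity must change: even → odd — ok.
ΔS = 0: S: 1/2 → 1/2 — ok.
ΔL = 0, ±1 (not L=0↔0): L: 1 → 2, ΔL = +1 — ok.
ΔJ = 0, ±1 (not J=0↔0): J: 3/2 → 5/2, ΔJ = +1 — ok.
All four E1 rules are satisfied.

allowed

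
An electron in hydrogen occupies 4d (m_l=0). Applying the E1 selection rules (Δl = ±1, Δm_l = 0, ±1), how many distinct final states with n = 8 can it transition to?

E1 requires Δl = ±1, so l_f ∈ {1, 3}; with 0 ≤ l_f ≤ n_f−1 = 7, the allowed l_f values are {1, 3}.
For l_f = 1: m_f ∈ {m_i−1, m_i, m_i+1} ∩ [−1, 1] = {-1, 0, 1} → 3 states.
For l_f = 3: m_f ∈ {m_i−1, m_i, m_i+1} ∩ [−3, 3] = {-1, 0, 1} → 3 states.
Total: 6.

6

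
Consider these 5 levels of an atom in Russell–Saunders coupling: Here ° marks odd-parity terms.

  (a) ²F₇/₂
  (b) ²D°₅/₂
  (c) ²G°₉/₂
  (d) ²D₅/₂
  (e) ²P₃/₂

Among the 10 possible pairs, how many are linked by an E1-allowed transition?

(a)–(b): allowed.
(a)–(c): allowed.
(a)–(d): forbidden (parity).
(a)–(e): forbidden (parity, ΔL, ΔJ).
(b)–(c): forbidden (parity, ΔL, ΔJ).
(b)–(d): allowed.
(b)–(e): allowed.
(c)–(d): forbidden (ΔL, ΔJ).
(c)–(e): forbidden (ΔL, ΔJ).
(d)–(e): forbidden (parity).
Allowed pairs: 4 of 10.

4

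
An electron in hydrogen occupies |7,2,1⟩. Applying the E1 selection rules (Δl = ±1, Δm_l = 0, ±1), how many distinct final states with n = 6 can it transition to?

E1 requires Δl = ±1, so l_f ∈ {1, 3}; with 0 ≤ l_f ≤ n_f−1 = 5, the allowed l_f values are {1, 3}.
For l_f = 1: m_f ∈ {m_i−1, m_i, m_i+1} ∩ [−1, 1] = {0, 1} → 2 states.
For l_f = 3: m_f ∈ {m_i−1, m_i, m_i+1} ∩ [−3, 3] = {0, 1, 2} → 3 states.
Total: 5.

5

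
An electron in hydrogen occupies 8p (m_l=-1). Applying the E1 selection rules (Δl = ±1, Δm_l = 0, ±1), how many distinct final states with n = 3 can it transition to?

4

E1 requires Δl = ±1, so l_f ∈ {0, 2}; with 0 ≤ l_f ≤ n_f−1 = 2, the allowed l_f values are {0, 2}.
For l_f = 0: m_f ∈ {m_i−1, m_i, m_i+1} ∩ [−0, 0] = {0} → 1 state.
For l_f = 2: m_f ∈ {m_i−1, m_i, m_i+1} ∩ [−2, 2] = {-2, -1, 0} → 3 states.
Total: 4.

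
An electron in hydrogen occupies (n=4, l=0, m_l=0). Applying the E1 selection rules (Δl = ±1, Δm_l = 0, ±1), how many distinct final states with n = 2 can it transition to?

E1 requires Δl = ±1, so l_f ∈ {-1, 1}; with 0 ≤ l_f ≤ n_f−1 = 1, the allowed l_f values are {1}.
For l_f = 1: m_f ∈ {m_i−1, m_i, m_i+1} ∩ [−1, 1] = {-1, 0, 1} → 3 states.
Total: 3.

3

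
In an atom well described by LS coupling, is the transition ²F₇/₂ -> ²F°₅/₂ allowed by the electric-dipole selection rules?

ΔJ = 0, ±1 (not J=0↔0): J: 7/2 → 5/2, ΔJ = -1 — ok.
ΔL = 0, ±1 (not L=0↔0): L: 3 → 3, ΔL = +0 — ok.
Parity must change: even → odd — ok.
ΔS = 0: S: 1/2 → 1/2 — ok.
All four E1 rules are satisfied.

allowed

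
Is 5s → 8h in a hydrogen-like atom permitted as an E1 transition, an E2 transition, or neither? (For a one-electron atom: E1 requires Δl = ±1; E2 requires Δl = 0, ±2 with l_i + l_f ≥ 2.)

Δl = 5 − 0 = +5; l_i + l_f = 5.
E1 (Δl = ±1): not satisfied.
E2 (Δl = 0,±2, l_i+l_f ≥ 2): not satisfied.

neither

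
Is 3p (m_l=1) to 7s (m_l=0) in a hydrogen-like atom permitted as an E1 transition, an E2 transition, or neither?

E1

Δl = 0 − 1 = -1; l_i + l_f = 1.
Δm_l = -1.
E1 (Δl = ±1, |Δm_l| ≤ 1): satisfied.
E2 (Δl = 0,±2, l_i+l_f ≥ 2, |Δm_l| ≤ 2): not satisfied.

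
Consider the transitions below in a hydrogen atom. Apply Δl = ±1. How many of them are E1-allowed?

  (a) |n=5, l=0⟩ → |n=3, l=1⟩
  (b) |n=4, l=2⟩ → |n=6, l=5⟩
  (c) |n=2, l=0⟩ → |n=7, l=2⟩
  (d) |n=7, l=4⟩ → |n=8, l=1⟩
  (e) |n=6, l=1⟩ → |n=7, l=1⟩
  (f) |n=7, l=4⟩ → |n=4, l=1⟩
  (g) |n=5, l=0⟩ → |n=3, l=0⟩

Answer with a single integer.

(a) allowed
(b) forbidden — Δl = +3 (E1 requires Δl = ±1)
(c) forbidden — Δl = +2 (E1 requires Δl = ±1)
(d) forbidden — Δl = -3 (E1 requires Δl = ±1)
(e) forbidden — Δl = +0 (E1 requires Δl = ±1)
(f) forbidden — Δl = -3 (E1 requires Δl = ±1)
(g) forbidden — Δl = +0 (E1 requires Δl = ±1)
Total allowed: 1 of 7.

1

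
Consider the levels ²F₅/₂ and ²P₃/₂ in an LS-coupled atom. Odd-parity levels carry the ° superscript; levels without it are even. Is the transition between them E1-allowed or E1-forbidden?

Reading off the term symbols: S 1/2→1/2, L 3→1, J 5/2→3/2, parity even→even.
Parity must change: even → even — fails.
ΔS = 0: S: 1/2 → 1/2 — ok.
ΔL = 0, ±1 (not L=0↔0): L: 3 → 1, ΔL = -2 — fails.
ΔJ = 0, ±1 (not J=0↔0): J: 5/2 → 3/2, ΔJ = -1 — ok.
Rule(s) violated: parity, ΔL.

forbidden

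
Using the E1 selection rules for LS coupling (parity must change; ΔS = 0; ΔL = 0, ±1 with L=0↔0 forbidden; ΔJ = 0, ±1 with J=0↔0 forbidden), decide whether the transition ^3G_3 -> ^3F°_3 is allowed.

Parity must change: even → odd — passes.
ΔS = 0: S: 1 → 1 — passes.
ΔL = 0, ±1 (not L=0↔0): L: 4 → 3, ΔL = -1 — passes.
ΔJ = 0, ±1 (not J=0↔0): J: 3 → 3, ΔJ = +0 — passes.
All four E1 rules are satisfied.

allowed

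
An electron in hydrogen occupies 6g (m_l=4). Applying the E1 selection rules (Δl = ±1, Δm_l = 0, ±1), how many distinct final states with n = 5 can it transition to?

E1 requires Δl = ±1, so l_f ∈ {3, 5}; with 0 ≤ l_f ≤ n_f−1 = 4, the allowed l_f values are {3}.
For l_f = 3: m_f ∈ {m_i−1, m_i, m_i+1} ∩ [−3, 3] = {3} → 1 state.
Total: 1.

1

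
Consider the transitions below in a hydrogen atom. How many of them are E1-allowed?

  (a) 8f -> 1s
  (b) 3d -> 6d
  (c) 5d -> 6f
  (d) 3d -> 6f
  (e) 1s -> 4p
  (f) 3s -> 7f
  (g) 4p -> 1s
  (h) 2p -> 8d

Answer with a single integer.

5

(a) forbidden — Δl = -3 (E1 requires Δl = ±1)
(b) forbidden — Δl = +0 (E1 requires Δl = ±1)
(c) allowed
(d) allowed
(e) allowed
(f) forbidden — Δl = +3 (E1 requires Δl = ±1)
(g) allowed
(h) allowed
Total allowed: 5 of 8.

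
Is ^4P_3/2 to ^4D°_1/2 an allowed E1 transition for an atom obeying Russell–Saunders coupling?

Parity must change: even → odd — passes.
ΔS = 0: S: 3/2 → 3/2 — passes.
ΔL = 0, ±1 (not L=0↔0): L: 1 → 2, ΔL = +1 — passes.
ΔJ = 0, ±1 (not J=0↔0): J: 3/2 → 1/2, ΔJ = -1 — passes.
All four E1 rules are satisfied.

allowed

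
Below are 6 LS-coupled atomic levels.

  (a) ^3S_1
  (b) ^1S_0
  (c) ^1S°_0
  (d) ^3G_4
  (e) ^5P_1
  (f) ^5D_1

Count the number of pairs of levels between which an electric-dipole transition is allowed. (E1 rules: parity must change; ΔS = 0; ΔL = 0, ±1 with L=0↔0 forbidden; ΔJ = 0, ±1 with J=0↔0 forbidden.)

0

(a)–(b): forbidden (parity, ΔS, ΔL).
(a)–(c): forbidden (ΔS, ΔL).
(a)–(d): forbidden (parity, ΔL, ΔJ).
(a)–(e): forbidden (parity, ΔS).
(a)–(f): forbidden (parity, ΔS, ΔL).
(b)–(c): forbidden (ΔL, ΔJ).
(b)–(d): forbidden (parity, ΔS, ΔL, ΔJ).
(b)–(e): forbidden (parity, ΔS).
(b)–(f): forbidden (parity, ΔS, ΔL).
(c)–(d): forbidden (ΔS, ΔL, ΔJ).
(c)–(e): forbidden (ΔS).
(c)–(f): forbidden (ΔS, ΔL).
(d)–(e): forbidden (parity, ΔS, ΔL, ΔJ).
(d)–(f): forbidden (parity, ΔS, ΔL, ΔJ).
(e)–(f): forbidden (parity).
Allowed pairs: 0 of 15.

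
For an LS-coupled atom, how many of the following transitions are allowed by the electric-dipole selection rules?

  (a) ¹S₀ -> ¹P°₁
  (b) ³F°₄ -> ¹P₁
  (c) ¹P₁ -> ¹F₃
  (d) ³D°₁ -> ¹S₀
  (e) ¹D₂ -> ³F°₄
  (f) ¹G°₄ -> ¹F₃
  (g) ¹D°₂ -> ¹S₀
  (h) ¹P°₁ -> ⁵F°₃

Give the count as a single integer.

2

(a) allowed
(b) forbidden (ΔS, ΔL, ΔJ fail)
(c) forbidden (parity, ΔL, ΔJ fail)
(d) forbidden (ΔS, ΔL fail)
(e) forbidden (ΔS, ΔJ fail)
(f) allowed
(g) forbidden (ΔL, ΔJ fail)
(h) forbidden (parity, ΔS, ΔL, ΔJ fail)
Total allowed: 2 of 8.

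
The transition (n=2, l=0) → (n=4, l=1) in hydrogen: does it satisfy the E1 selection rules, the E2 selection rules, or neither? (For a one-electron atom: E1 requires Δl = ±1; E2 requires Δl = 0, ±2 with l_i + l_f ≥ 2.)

E1

Δl = 1 − 0 = +1; l_i + l_f = 1.
E1 (Δl = ±1): satisfied.
E2 (Δl = 0,±2, l_i+l_f ≥ 2): not satisfied.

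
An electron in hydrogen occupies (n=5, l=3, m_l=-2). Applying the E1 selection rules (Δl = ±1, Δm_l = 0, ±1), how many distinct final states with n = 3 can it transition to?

E1 requires Δl = ±1, so l_f ∈ {2, 4}; with 0 ≤ l_f ≤ n_f−1 = 2, the allowed l_f values are {2}.
For l_f = 2: m_f ∈ {m_i−1, m_i, m_i+1} ∩ [−2, 2] = {-2, -1} → 2 states.
Total: 2.

2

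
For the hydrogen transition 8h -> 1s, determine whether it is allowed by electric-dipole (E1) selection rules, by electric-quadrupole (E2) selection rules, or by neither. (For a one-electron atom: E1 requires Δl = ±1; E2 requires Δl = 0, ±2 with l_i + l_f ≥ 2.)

neither

Δl = 0 − 5 = -5; l_i + l_f = 5.
E1 (Δl = ±1): not satisfied.
E2 (Δl = 0,±2, l_i+l_f ≥ 2): not satisfied.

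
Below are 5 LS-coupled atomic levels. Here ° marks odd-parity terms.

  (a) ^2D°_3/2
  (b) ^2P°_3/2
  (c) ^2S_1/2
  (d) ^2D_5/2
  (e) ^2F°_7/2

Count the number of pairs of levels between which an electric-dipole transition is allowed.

(a)–(b): forbidden (parity).
(a)–(c): forbidden (ΔL).
(a)–(d): allowed.
(a)–(e): forbidden (parity, ΔJ).
(b)–(c): allowed.
(b)–(d): allowed.
(b)–(e): forbidden (parity, ΔL, ΔJ).
(c)–(d): forbidden (parity, ΔL, ΔJ).
(c)–(e): forbidden (ΔL, ΔJ).
(d)–(e): allowed.
Allowed pairs: 4 of 10.

4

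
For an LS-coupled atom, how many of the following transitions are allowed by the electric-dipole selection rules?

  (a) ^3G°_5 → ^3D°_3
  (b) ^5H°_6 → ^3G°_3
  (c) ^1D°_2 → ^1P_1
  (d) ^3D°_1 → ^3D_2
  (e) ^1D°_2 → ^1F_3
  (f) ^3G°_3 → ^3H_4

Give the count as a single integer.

4

(a) forbidden (parity, ΔL, ΔJ fail)
(b) forbidden (parity, ΔS, ΔJ fail)
(c) allowed
(d) allowed
(e) allowed
(f) allowed
Total allowed: 4 of 6.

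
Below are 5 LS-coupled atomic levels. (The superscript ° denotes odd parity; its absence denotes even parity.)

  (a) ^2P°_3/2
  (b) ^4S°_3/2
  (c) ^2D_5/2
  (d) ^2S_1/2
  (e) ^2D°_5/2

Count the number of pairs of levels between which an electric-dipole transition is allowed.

3

(a)–(b): forbidden (parity, ΔS).
(a)–(c): allowed.
(a)–(d): allowed.
(a)–(e): forbidden (parity).
(b)–(c): forbidden (ΔS, ΔL).
(b)–(d): forbidden (ΔS, ΔL).
(b)–(e): forbidden (parity, ΔS, ΔL).
(c)–(d): forbidden (parity, ΔL, ΔJ).
(c)–(e): allowed.
(d)–(e): forbidden (ΔL, ΔJ).
Allowed pairs: 3 of 10.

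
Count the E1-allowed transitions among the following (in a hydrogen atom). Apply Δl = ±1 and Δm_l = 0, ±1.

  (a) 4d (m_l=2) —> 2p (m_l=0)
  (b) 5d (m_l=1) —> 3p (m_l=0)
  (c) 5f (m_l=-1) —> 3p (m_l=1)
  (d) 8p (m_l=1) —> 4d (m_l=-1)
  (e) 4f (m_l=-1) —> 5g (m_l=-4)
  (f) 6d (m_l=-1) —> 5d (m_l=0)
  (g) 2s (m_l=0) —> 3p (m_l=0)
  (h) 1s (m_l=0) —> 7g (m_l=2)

2

(a) forbidden — Δm_l = -2 (E1 requires Δm_l = 0, ±1)
(b) allowed
(c) forbidden — Δl = -2 (E1 requires Δl = ±1); Δm_l = +2 (E1 requires Δm_l = 0, ±1)
(d) forbidden — Δm_l = -2 (E1 requires Δm_l = 0, ±1)
(e) forbidden — Δm_l = -3 (E1 requires Δm_l = 0, ±1)
(f) forbidden — Δl = +0 (E1 requires Δl = ±1)
(g) allowed
(h) forbidden — Δl = +4 (E1 requires Δl = ±1); Δm_l = +2 (E1 requires Δm_l = 0, ±1)
Total allowed: 2 of 8.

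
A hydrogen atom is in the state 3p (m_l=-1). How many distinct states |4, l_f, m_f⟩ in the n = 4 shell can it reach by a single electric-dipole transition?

4

E1 requires Δl = ±1, so l_f ∈ {0, 2}; with 0 ≤ l_f ≤ n_f−1 = 3, the allowed l_f values are {0, 2}.
For l_f = 0: m_f ∈ {m_i−1, m_i, m_i+1} ∩ [−0, 0] = {0} → 1 state.
For l_f = 2: m_f ∈ {m_i−1, m_i, m_i+1} ∩ [−2, 2] = {-2, -1, 0} → 3 states.
Total: 4.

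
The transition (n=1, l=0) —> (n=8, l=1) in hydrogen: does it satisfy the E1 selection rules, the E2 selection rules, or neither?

E1

Δl = 1 − 0 = +1; l_i + l_f = 1.
E1 (Δl = ±1): satisfied.
E2 (Δl = 0,±2, l_i+l_f ≥ 2): not satisfied.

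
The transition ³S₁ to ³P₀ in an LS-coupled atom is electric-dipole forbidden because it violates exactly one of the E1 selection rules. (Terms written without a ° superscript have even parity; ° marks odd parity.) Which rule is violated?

Parity must change: even → even — ✗.
ΔS = 0: S: 1 → 1 — ✓.
ΔL = 0, ±1 (not L=0↔0): L: 0 → 1, ΔL = +1 — ✓.
ΔJ = 0, ±1 (not J=0↔0): J: 1 → 0, ΔJ = -1 — ✓.

parity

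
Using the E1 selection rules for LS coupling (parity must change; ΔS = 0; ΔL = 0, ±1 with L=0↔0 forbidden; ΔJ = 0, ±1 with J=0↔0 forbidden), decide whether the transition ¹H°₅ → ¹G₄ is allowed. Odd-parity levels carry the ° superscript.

Initial level: S=0, L=5, J=5, parity odd. Final level: S=0, L=4, J=4, parity even.
Parity must change: odd → even — passes.
ΔJ = 0, ±1 (not J=0↔0): J: 5 → 4, ΔJ = -1 — passes.
ΔL = 0, ±1 (not L=0↔0): L: 5 → 4, ΔL = -1 — passes.
ΔS = 0: S: 0 → 0 — passes.
All four E1 rules are satisfied.

allowed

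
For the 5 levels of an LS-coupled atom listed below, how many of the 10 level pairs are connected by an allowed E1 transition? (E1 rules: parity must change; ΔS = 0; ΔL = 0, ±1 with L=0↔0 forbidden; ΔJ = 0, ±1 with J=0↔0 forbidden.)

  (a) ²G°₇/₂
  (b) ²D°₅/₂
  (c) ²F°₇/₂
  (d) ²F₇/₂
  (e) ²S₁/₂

(a)–(b): forbidden (parity, ΔL).
(a)–(c): forbidden (parity).
(a)–(d): allowed.
(a)–(e): forbidden (ΔL, ΔJ).
(b)–(c): forbidden (parity).
(b)–(d): allowed.
(b)–(e): forbidden (ΔL, ΔJ).
(c)–(d): allowed.
(c)–(e): forbidden (ΔL, ΔJ).
(d)–(e): forbidden (parity, ΔL, ΔJ).
Allowed pairs: 3 of 10.

3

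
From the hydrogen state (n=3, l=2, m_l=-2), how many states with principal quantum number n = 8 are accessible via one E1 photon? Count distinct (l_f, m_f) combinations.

E1 requires Δl = ±1, so l_f ∈ {1, 3}; with 0 ≤ l_f ≤ n_f−1 = 7, the allowed l_f values are {1, 3}.
For l_f = 1: m_f ∈ {m_i−1, m_i, m_i+1} ∩ [−1, 1] = {-1} → 1 state.
For l_f = 3: m_f ∈ {m_i−1, m_i, m_i+1} ∩ [−3, 3] = {-3, -2, -1} → 3 states.
Total: 4.

4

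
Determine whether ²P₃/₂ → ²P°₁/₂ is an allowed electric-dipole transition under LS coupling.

allowed

Parity must change: even → odd — satisfied.
ΔS = 0: S: 1/2 → 1/2 — satisfied.
ΔL = 0, ±1 (not L=0↔0): L: 1 → 1, ΔL = +0 — satisfied.
ΔJ = 0, ±1 (not J=0↔0): J: 3/2 → 1/2, ΔJ = -1 — satisfied.
All four E1 rules are satisfied.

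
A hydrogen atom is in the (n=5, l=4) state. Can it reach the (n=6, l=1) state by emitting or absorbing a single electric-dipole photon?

l: 4 → 1 (Δl = -3). Δl = ±1 ✗.
The transition is electric-dipole forbidden.

forbidden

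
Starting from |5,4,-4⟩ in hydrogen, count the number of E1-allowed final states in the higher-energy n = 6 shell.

4

E1 requires Δl = ±1, so l_f ∈ {3, 5}; with 0 ≤ l_f ≤ n_f−1 = 5, the allowed l_f values are {3, 5}.
For l_f = 3: m_f ∈ {m_i−1, m_i, m_i+1} ∩ [−3, 3] = {-3} → 1 state.
For l_f = 5: m_f ∈ {m_i−1, m_i, m_i+1} ∩ [−5, 5] = {-5, -4, -3} → 3 states.
Total: 4.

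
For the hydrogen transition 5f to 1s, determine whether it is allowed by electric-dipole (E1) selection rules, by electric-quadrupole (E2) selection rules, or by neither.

neither

Δl = 0 − 3 = -3; l_i + l_f = 3.
E1 (Δl = ±1): not satisfied.
E2 (Δl = 0,±2, l_i+l_f ≥ 2): not satisfied.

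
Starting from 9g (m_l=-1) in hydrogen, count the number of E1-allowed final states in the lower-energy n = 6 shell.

E1 requires Δl = ±1, so l_f ∈ {3, 5}; with 0 ≤ l_f ≤ n_f−1 = 5, the allowed l_f values are {3, 5}.
For l_f = 3: m_f ∈ {m_i−1, m_i, m_i+1} ∩ [−3, 3] = {-2, -1, 0} → 3 states.
For l_f = 5: m_f ∈ {m_i−1, m_i, m_i+1} ∩ [−5, 5] = {-2, -1, 0} → 3 states.
Total: 6.

6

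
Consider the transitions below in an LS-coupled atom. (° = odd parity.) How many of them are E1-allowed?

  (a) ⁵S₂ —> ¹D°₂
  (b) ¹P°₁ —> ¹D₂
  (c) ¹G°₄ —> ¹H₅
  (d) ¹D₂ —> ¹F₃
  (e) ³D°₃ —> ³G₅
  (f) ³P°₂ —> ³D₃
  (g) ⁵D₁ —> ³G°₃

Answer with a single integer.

3

(a) forbidden (ΔS, ΔL fail)
(b) allowed
(c) allowed
(d) forbidden (parity fails)
(e) forbidden (ΔL, ΔJ fail)
(f) allowed
(g) forbidden (ΔS, ΔL, ΔJ fail)
Total allowed: 3 of 7.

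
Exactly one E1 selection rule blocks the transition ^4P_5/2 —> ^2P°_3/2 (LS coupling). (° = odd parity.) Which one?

Initial level: S=3/2, L=1, J=5/2, parity even. Final level: S=1/2, L=1, J=3/2, parity odd.
Parity must change: even → odd — satisfied.
ΔS = 0: S: 3/2 → 1/2 — violated.
ΔL = 0, ±1 (not L=0↔0): L: 1 → 1, ΔL = +0 — satisfied.
ΔJ = 0, ±1 (not J=0↔0): J: 5/2 → 3/2, ΔJ = -1 — satisfied.

the ΔS = 0 rule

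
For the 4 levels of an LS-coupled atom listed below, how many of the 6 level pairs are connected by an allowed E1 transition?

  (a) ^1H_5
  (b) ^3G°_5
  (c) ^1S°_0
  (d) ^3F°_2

0

(a)–(b): forbidden (ΔS).
(a)–(c): forbidden (ΔL, ΔJ).
(a)–(d): forbidden (ΔS, ΔL, ΔJ).
(b)–(c): forbidden (parity, ΔS, ΔL, ΔJ).
(b)–(d): forbidden (parity, ΔJ).
(c)–(d): forbidden (parity, ΔS, ΔL, ΔJ).
Allowed pairs: 0 of 6.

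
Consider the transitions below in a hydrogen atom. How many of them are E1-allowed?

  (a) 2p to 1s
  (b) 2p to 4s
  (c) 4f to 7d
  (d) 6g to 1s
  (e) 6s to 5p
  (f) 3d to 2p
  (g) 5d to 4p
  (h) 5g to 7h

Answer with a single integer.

(a) allowed
(b) allowed
(c) allowed
(d) forbidden — Δl = -4 (E1 requires Δl = ±1)
(e) allowed
(f) allowed
(g) allowed
(h) allowed
Total allowed: 7 of 8.

7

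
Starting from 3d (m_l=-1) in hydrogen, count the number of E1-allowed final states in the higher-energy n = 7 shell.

E1 requires Δl = ±1, so l_f ∈ {1, 3}; with 0 ≤ l_f ≤ n_f−1 = 6, the allowed l_f values are {1, 3}.
For l_f = 1: m_f ∈ {m_i−1, m_i, m_i+1} ∩ [−1, 1] = {-1, 0} → 2 states.
For l_f = 3: m_f ∈ {m_i−1, m_i, m_i+1} ∩ [−3, 3] = {-2, -1, 0} → 3 states.
Total: 5.

5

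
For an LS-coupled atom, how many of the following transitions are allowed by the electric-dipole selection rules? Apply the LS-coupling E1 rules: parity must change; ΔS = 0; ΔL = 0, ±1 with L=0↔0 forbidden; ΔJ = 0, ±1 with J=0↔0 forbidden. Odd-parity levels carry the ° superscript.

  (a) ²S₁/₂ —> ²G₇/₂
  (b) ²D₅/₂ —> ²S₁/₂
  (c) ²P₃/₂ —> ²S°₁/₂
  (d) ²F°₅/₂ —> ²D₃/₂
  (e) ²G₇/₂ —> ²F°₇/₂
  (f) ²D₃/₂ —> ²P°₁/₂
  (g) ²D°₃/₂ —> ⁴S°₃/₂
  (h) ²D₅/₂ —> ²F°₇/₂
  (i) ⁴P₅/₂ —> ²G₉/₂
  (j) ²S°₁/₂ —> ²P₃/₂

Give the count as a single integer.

6

(a) forbidden (parity, ΔL, ΔJ fail)
(b) forbidden (parity, ΔL, ΔJ fail)
(c) allowed
(d) allowed
(e) allowed
(f) allowed
(g) forbidden (parity, ΔS, ΔL fail)
(h) allowed
(i) forbidden (parity, ΔS, ΔL, ΔJ fail)
(j) allowed
Total allowed: 6 of 10.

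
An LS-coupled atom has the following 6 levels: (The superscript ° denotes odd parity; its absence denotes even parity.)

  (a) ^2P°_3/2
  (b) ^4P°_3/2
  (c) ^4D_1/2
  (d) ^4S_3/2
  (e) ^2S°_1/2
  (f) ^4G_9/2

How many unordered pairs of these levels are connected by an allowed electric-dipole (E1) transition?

(a)–(b): forbidden (parity, ΔS).
(a)–(c): forbidden (ΔS).
(a)–(d): forbidden (ΔS).
(a)–(e): forbidden (parity).
(a)–(f): forbidden (ΔS, ΔL, ΔJ).
(b)–(c): allowed.
(b)–(d): allowed.
(b)–(e): forbidden (parity, ΔS).
(b)–(f): forbidden (ΔL, ΔJ).
(c)–(d): forbidden (parity, ΔL).
(c)–(e): forbidden (ΔS, ΔL).
(c)–(f): forbidden (parity, ΔL, ΔJ).
(d)–(e): forbidden (ΔS, ΔL).
(d)–(f): forbidden (parity, ΔL, ΔJ).
(e)–(f): forbidden (ΔS, ΔL, ΔJ).
Allowed pairs: 2 of 15.

2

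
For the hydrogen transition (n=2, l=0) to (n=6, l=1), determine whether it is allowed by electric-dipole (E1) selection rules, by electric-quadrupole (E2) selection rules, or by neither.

Δl = 1 − 0 = +1; l_i + l_f = 1.
E1 (Δl = ±1): satisfied.
E2 (Δl = 0,±2, l_i+l_f ≥ 2): not satisfied.

E1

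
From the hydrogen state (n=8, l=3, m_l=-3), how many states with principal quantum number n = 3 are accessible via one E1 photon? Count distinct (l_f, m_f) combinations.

E1 requires Δl = ±1, so l_f ∈ {2, 4}; with 0 ≤ l_f ≤ n_f−1 = 2, the allowed l_f values are {2}.
For l_f = 2: m_f ∈ {m_i−1, m_i, m_i+1} ∩ [−2, 2] = {-2} → 1 state.
Total: 1.

1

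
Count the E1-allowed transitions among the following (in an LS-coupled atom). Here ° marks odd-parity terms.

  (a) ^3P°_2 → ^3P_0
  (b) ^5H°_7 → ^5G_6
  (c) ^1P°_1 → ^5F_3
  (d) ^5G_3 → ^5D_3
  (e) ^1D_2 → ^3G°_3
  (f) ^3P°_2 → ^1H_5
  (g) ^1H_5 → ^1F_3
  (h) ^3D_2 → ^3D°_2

(a) forbidden (ΔJ fails)
(b) allowed
(c) forbidden (ΔS, ΔL, ΔJ fail)
(d) forbidden (parity, ΔL fail)
(e) forbidden (ΔS, ΔL fail)
(f) forbidden (ΔS, ΔL, ΔJ fail)
(g) forbidden (parity, ΔL, ΔJ fail)
(h) allowed
Total allowed: 2 of 8.

2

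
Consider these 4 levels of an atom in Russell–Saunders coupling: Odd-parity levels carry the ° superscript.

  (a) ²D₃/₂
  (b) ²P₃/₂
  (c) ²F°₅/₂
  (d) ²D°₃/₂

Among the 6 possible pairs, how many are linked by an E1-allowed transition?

3

(a)–(b): forbidden (parity).
(a)–(c): allowed.
(a)–(d): allowed.
(b)–(c): forbidden (ΔL).
(b)–(d): allowed.
(c)–(d): forbidden (parity).
Allowed pairs: 3 of 6.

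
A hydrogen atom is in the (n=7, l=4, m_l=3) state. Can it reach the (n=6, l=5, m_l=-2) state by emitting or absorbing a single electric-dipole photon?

Δl = 5 − 4 = +1; the E1 rule Δl = ±1 is ✓.
m_l: 3 → -2 (Δm_l = -5). |Δm_l| ≤ 1 ✗.
The transition is electric-dipole forbidden.

forbidden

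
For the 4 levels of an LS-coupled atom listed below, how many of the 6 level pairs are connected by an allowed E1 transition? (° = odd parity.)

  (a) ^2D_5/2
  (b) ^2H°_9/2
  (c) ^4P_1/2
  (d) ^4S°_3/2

1

(a)–(b): forbidden (ΔL, ΔJ).
(a)–(c): forbidden (parity, ΔS, ΔJ).
(a)–(d): forbidden (ΔS, ΔL).
(b)–(c): forbidden (ΔS, ΔL, ΔJ).
(b)–(d): forbidden (parity, ΔS, ΔL, ΔJ).
(c)–(d): allowed.
Allowed pairs: 1 of 6.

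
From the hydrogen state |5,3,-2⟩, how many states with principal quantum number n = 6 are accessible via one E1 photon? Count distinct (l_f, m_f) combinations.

5

E1 requires Δl = ±1, so l_f ∈ {2, 4}; with 0 ≤ l_f ≤ n_f−1 = 5, the allowed l_f values are {2, 4}.
For l_f = 2: m_f ∈ {m_i−1, m_i, m_i+1} ∩ [−2, 2] = {-2, -1} → 2 states.
For l_f = 4: m_f ∈ {m_i−1, m_i, m_i+1} ∩ [−4, 4] = {-3, -2, -1} → 3 states.
Total: 5.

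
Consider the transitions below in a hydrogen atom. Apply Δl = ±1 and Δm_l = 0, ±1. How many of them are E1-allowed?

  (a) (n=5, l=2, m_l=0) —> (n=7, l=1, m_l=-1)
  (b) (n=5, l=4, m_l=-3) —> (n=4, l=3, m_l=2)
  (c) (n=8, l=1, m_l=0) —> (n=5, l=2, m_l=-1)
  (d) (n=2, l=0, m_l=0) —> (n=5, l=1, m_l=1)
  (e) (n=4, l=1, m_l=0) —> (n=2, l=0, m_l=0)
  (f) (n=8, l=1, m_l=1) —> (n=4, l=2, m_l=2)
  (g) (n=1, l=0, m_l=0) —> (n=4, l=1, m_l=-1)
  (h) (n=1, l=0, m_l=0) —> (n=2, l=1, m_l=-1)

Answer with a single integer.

7

(a) allowed
(b) forbidden — Δm_l = +5 (E1 requires Δm_l = 0, ±1)
(c) allowed
(d) allowed
(e) allowed
(f) allowed
(g) allowed
(h) allowed
Total allowed: 7 of 8.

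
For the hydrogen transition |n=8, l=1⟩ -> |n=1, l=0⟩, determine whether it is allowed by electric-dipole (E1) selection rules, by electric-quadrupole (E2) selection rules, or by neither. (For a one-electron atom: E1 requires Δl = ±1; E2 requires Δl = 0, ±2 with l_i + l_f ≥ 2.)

E1

Δl = 0 − 1 = -1; l_i + l_f = 1.
E1 (Δl = ±1): satisfied.
E2 (Δl = 0,±2, l_i+l_f ≥ 2): not satisfied.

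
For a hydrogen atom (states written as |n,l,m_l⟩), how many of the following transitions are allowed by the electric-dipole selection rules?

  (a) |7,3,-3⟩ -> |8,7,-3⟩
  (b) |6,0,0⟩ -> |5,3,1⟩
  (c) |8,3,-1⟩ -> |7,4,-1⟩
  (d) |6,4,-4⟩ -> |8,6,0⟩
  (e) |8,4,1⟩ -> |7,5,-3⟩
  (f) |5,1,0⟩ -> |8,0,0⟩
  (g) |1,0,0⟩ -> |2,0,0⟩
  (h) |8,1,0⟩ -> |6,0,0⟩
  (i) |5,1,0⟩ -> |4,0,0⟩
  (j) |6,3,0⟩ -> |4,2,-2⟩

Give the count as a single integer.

4

(a) forbidden — Δl = +4 (E1 requires Δl = ±1)
(b) forbidden — Δl = +3 (E1 requires Δl = ±1)
(c) allowed
(d) forbidden — Δl = +2 (E1 requires Δl = ±1); Δm_l = +4 (E1 requires Δm_l = 0, ±1)
(e) forbidden — Δm_l = -4 (E1 requires Δm_l = 0, ±1)
(f) allowed
(g) forbidden — Δl = +0 (E1 requires Δl = ±1)
(h) allowed
(i) allowed
(j) forbidden — Δm_l = -2 (E1 requires Δm_l = 0, ±1)
Total allowed: 4 of 10.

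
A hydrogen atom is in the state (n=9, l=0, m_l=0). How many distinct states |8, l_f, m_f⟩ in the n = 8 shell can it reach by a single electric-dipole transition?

3

E1 requires Δl = ±1, so l_f ∈ {-1, 1}; with 0 ≤ l_f ≤ n_f−1 = 7, the allowed l_f values are {1}.
For l_f = 1: m_f ∈ {m_i−1, m_i, m_i+1} ∩ [−1, 1] = {-1, 0, 1} → 3 states.
Total: 3.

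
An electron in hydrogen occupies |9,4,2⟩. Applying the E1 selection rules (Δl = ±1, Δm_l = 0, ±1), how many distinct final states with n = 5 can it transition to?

E1 requires Δl = ±1, so l_f ∈ {3, 5}; with 0 ≤ l_f ≤ n_f−1 = 4, the allowed l_f values are {3}.
For l_f = 3: m_f ∈ {m_i−1, m_i, m_i+1} ∩ [−3, 3] = {1, 2, 3} → 3 states.
Total: 3.

3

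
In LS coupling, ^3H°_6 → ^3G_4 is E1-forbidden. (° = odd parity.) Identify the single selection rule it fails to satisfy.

the ΔJ = 0, ±1 rule

Parity must change: odd → even — passes.
ΔS = 0: S: 1 → 1 — passes.
ΔL = 0, ±1 (not L=0↔0): L: 5 → 4, ΔL = -1 — passes.
ΔJ = 0, ±1 (not J=0↔0): J: 6 → 4, ΔJ = -2 — fails.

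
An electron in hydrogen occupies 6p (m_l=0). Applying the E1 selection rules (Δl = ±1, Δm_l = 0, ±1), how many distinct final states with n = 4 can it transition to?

4

E1 requires Δl = ±1, so l_f ∈ {0, 2}; with 0 ≤ l_f ≤ n_f−1 = 3, the allowed l_f values are {0, 2}.
For l_f = 0: m_f ∈ {m_i−1, m_i, m_i+1} ∩ [−0, 0] = {0} → 1 state.
For l_f = 2: m_f ∈ {m_i−1, m_i, m_i+1} ∩ [−2, 2] = {-1, 0, 1} → 3 states.
Total: 4.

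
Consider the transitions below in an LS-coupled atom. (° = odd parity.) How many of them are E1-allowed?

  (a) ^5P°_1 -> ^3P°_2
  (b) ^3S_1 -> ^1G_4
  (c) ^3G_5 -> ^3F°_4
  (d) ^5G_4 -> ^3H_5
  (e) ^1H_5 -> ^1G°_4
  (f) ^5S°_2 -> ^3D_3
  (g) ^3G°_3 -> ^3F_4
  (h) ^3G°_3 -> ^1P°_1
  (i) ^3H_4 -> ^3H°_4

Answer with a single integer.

4

(a) forbidden (parity, ΔS fail)
(b) forbidden (parity, ΔS, ΔL, ΔJ fail)
(c) allowed
(d) forbidden (parity, ΔS fail)
(e) allowed
(f) forbidden (ΔS, ΔL fail)
(g) allowed
(h) forbidden (parity, ΔS, ΔL, ΔJ fail)
(i) allowed
Total allowed: 4 of 9.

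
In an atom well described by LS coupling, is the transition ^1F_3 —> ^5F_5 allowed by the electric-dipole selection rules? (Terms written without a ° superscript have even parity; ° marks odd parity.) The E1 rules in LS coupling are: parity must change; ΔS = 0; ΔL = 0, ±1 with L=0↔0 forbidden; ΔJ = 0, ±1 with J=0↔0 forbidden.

forbidden

Initial level: S=0, L=3, J=3, parity even. Final level: S=2, L=3, J=5, parity even.
ΔS = 0: S: 0 → 2 — fails.
ΔJ = 0, ±1 (not J=0↔0): J: 3 → 5, ΔJ = +2 — fails.
Parity must change: even → even — fails.
ΔL = 0, ±1 (not L=0↔0): L: 3 → 3, ΔL = +0 — passes.
Rule(s) violated: parity, ΔS, ΔJ.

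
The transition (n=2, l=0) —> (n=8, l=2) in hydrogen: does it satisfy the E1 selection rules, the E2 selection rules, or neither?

E2

Δl = 2 − 0 = +2; l_i + l_f = 2.
E1 (Δl = ±1): not satisfied.
E2 (Δl = 0,±2, l_i+l_f ≥ 2): satisfied.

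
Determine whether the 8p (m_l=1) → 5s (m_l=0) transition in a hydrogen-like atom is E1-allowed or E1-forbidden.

l: 1 → 0 (Δl = -1). Δl = ±1 passes.
m_l: 1 → 0 (Δm_l = -1). |Δm_l| ≤ 1 passes.
All E1 selection rules are satisfied.

allowed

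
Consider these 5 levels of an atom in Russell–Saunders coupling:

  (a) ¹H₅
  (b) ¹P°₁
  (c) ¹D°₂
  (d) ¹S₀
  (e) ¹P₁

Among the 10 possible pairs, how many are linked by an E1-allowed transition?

(a)–(b): forbidden (ΔL, ΔJ).
(a)–(c): forbidden (ΔL, ΔJ).
(a)–(d): forbidden (parity, ΔL, ΔJ).
(a)–(e): forbidden (parity, ΔL, ΔJ).
(b)–(c): forbidden (parity).
(b)–(d): allowed.
(b)–(e): allowed.
(c)–(d): forbidden (ΔL, ΔJ).
(c)–(e): allowed.
(d)–(e): forbidden (parity).
Allowed pairs: 3 of 10.

3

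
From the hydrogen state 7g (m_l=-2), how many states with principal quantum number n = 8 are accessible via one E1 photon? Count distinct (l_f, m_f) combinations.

E1 requires Δl = ±1, so l_f ∈ {3, 5}; with 0 ≤ l_f ≤ n_f−1 = 7, the allowed l_f values are {3, 5}.
For l_f = 3: m_f ∈ {m_i−1, m_i, m_i+1} ∩ [−3, 3] = {-3, -2, -1} → 3 states.
For l_f = 5: m_f ∈ {m_i−1, m_i, m_i+1} ∩ [−5, 5] = {-3, -2, -1} → 3 states.
Total: 6.

6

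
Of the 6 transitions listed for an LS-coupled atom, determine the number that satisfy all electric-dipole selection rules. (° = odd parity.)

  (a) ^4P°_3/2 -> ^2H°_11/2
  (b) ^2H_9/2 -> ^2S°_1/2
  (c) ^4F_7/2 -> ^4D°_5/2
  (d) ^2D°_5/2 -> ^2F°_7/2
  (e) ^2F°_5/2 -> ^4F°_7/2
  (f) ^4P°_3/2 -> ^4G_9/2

1

(a) forbidden (parity, ΔS, ΔL, ΔJ fail)
(b) forbidden (ΔL, ΔJ fail)
(c) allowed
(d) forbidden (parity fails)
(e) forbidden (parity, ΔS fail)
(f) forbidden (ΔL, ΔJ fail)
Total allowed: 1 of 6.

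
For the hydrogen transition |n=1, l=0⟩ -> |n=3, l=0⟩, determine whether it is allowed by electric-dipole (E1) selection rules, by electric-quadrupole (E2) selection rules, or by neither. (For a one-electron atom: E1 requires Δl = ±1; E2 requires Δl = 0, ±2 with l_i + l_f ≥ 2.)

neither

Δl = 0 − 0 = +0; l_i + l_f = 0.
E1 (Δl = ±1): not satisfied.
E2 (Δl = 0,±2, l_i+l_f ≥ 2): not satisfied.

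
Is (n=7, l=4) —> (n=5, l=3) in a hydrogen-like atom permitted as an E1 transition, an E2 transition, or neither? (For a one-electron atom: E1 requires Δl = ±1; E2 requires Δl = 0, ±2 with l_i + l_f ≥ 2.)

Δl = 3 − 4 = -1; l_i + l_f = 7.
E1 (Δl = ±1): satisfied.
E2 (Δl = 0,±2, l_i+l_f ≥ 2): not satisfied.

E1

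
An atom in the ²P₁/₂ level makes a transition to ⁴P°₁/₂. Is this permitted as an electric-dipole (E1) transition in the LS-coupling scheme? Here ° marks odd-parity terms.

forbidden

Reading off the term symbols: S 1/2→3/2, L 1→1, J 1/2→1/2, parity even→odd.
Parity must change: even → odd — passes.
ΔS = 0: S: 1/2 → 3/2 — fails.
ΔL = 0, ±1 (not L=0↔0): L: 1 → 1, ΔL = +0 — passes.
ΔJ = 0, ±1 (not J=0↔0): J: 1/2 → 1/2, ΔJ = +0 — passes.
Rule(s) violated: ΔS.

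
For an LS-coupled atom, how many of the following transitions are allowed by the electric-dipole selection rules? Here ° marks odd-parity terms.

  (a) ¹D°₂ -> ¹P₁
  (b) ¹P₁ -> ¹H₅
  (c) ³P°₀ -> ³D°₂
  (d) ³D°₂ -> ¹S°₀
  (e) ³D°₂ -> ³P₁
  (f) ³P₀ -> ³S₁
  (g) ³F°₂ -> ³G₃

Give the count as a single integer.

3

(a) allowed
(b) forbidden (parity, ΔL, ΔJ fail)
(c) forbidden (parity, ΔJ fail)
(d) forbidden (parity, ΔS, ΔL, ΔJ fail)
(e) allowed
(f) forbidden (parity fails)
(g) allowed
Total allowed: 3 of 7.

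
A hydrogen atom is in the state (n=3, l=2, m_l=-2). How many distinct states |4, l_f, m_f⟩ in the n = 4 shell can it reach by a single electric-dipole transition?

E1 requires Δl = ±1, so l_f ∈ {1, 3}; with 0 ≤ l_f ≤ n_f−1 = 3, the allowed l_f values are {1, 3}.
For l_f = 1: m_f ∈ {m_i−1, m_i, m_i+1} ∩ [−1, 1] = {-1} → 1 state.
For l_f = 3: m_f ∈ {m_i−1, m_i, m_i+1} ∩ [−3, 3] = {-3, -2, -1} → 3 states.
Total: 4.

4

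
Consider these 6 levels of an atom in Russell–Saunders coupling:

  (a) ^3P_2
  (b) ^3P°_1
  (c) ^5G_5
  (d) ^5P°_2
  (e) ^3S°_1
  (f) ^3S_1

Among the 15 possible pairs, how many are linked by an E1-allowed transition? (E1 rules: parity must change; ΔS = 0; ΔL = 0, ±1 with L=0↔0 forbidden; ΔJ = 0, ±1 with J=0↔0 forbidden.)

(a)–(b): allowed.
(a)–(c): forbidden (parity, ΔS, ΔL, ΔJ).
(a)–(d): forbidden (ΔS).
(a)–(e): allowed.
(a)–(f): forbidden (parity).
(b)–(c): forbidden (ΔS, ΔL, ΔJ).
(b)–(d): forbidden (parity, ΔS).
(b)–(e): forbidden (parity).
(b)–(f): allowed.
(c)–(d): forbidden (ΔL, ΔJ).
(c)–(e): forbidden (ΔS, ΔL, ΔJ).
(c)–(f): forbidden (parity, ΔS, ΔL, ΔJ).
(d)–(e): forbidden (parity, ΔS).
(d)–(f): forbidden (ΔS).
(e)–(f): forbidden (ΔL).
Allowed pairs: 3 of 15.

3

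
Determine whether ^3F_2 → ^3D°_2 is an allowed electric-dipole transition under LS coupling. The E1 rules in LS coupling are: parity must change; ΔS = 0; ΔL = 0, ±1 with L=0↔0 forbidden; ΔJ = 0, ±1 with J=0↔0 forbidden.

allowed

ΔL = 0, ±1 (not L=0↔0): L: 3 → 2, ΔL = -1 — passes.
ΔJ = 0, ±1 (not J=0↔0): J: 2 → 2, ΔJ = +0 — passes.
Parity must change: even → odd — passes.
ΔS = 0: S: 1 → 1 — passes.
All four E1 rules are satisfied.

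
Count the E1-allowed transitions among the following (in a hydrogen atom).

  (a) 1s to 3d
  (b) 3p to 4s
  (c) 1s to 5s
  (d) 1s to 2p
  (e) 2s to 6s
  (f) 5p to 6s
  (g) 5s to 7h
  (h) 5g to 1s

3

(a) forbidden — Δl = +2 (E1 requires Δl = ±1)
(b) allowed
(c) forbidden — Δl = +0 (E1 requires Δl = ±1)
(d) allowed
(e) forbidden — Δl = +0 (E1 requires Δl = ±1)
(f) allowed
(g) forbidden — Δl = +5 (E1 requires Δl = ±1)
(h) forbidden — Δl = -4 (E1 requires Δl = ±1)
Total allowed: 3 of 8.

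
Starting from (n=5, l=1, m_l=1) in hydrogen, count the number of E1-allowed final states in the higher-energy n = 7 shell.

4

E1 requires Δl = ±1, so l_f ∈ {0, 2}; with 0 ≤ l_f ≤ n_f−1 = 6, the allowed l_f values are {0, 2}.
For l_f = 0: m_f ∈ {m_i−1, m_i, m_i+1} ∩ [−0, 0] = {0} → 1 state.
For l_f = 2: m_f ∈ {m_i−1, m_i, m_i+1} ∩ [−2, 2] = {0, 1, 2} → 3 states.
Total: 4.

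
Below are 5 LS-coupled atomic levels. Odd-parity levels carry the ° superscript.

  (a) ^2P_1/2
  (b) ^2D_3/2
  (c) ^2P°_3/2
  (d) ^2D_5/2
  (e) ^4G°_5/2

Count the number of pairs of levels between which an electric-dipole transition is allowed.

(a)–(b): forbidden (parity).
(a)–(c): allowed.
(a)–(d): forbidden (parity, ΔJ).
(a)–(e): forbidden (ΔS, ΔL, ΔJ).
(b)–(c): allowed.
(b)–(d): forbidden (parity).
(b)–(e): forbidden (ΔS, ΔL).
(c)–(d): allowed.
(c)–(e): forbidden (parity, ΔS, ΔL).
(d)–(e): forbidden (ΔS, ΔL).
Allowed pairs: 3 of 10.

3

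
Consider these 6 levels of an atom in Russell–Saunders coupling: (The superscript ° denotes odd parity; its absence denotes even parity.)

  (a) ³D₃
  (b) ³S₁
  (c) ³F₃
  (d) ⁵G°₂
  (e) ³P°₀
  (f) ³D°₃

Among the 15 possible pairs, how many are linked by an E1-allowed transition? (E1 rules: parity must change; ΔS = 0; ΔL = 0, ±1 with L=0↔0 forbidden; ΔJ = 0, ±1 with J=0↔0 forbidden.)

(a)–(b): forbidden (parity, ΔL, ΔJ).
(a)–(c): forbidden (parity).
(a)–(d): forbidden (ΔS, ΔL).
(a)–(e): forbidden (ΔJ).
(a)–(f): allowed.
(b)–(c): forbidden (parity, ΔL, ΔJ).
(b)–(d): forbidden (ΔS, ΔL).
(b)–(e): allowed.
(b)–(f): forbidden (ΔL, ΔJ).
(c)–(d): forbidden (ΔS).
(c)–(e): forbidden (ΔL, ΔJ).
(c)–(f): allowed.
(d)–(e): forbidden (parity, ΔS, ΔL, ΔJ).
(d)–(f): forbidden (parity, ΔS, ΔL).
(e)–(f): forbidden (parity, ΔJ).
Allowed pairs: 3 of 15.

3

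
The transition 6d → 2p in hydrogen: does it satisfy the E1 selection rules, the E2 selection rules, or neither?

E1

Δl = 1 − 2 = -1; l_i + l_f = 3.
E1 (Δl = ±1): satisfied.
E2 (Δl = 0,±2, l_i+l_f ≥ 2): not satisfied.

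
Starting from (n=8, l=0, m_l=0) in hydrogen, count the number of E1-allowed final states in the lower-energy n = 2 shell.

E1 requires Δl = ±1, so l_f ∈ {-1, 1}; with 0 ≤ l_f ≤ n_f−1 = 1, the allowed l_f values are {1}.
For l_f = 1: m_f ∈ {m_i−1, m_i, m_i+1} ∩ [−1, 1] = {-1, 0, 1} → 3 states.
Total: 3.

3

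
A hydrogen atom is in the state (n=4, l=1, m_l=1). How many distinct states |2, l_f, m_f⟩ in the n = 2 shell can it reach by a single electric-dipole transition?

1

E1 requires Δl = ±1, so l_f ∈ {0, 2}; with 0 ≤ l_f ≤ n_f−1 = 1, the allowed l_f values are {0}.
For l_f = 0: m_f ∈ {m_i−1, m_i, m_i+1} ∩ [−0, 0] = {0} → 1 state.
Total: 1.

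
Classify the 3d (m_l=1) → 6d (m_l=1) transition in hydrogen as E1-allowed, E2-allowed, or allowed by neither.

E2

Δl = 2 − 2 = +0; l_i + l_f = 4.
Δm_l = +0.
E1 (Δl = ±1, |Δm_l| ≤ 1): not satisfied.
E2 (Δl = 0,±2, l_i+l_f ≥ 2, |Δm_l| ≤ 2): satisfied.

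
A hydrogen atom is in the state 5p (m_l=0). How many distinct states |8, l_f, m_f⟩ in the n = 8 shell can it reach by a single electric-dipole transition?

4

E1 requires Δl = ±1, so l_f ∈ {0, 2}; with 0 ≤ l_f ≤ n_f−1 = 7, the allowed l_f values are {0, 2}.
For l_f = 0: m_f ∈ {m_i−1, m_i, m_i+1} ∩ [−0, 0] = {0} → 1 state.
For l_f = 2: m_f ∈ {m_i−1, m_i, m_i+1} ∩ [−2, 2] = {-1, 0, 1} → 3 states.
Total: 4.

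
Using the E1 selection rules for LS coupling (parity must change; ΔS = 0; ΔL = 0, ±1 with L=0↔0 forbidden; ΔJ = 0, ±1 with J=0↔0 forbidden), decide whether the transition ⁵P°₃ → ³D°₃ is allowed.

Initial level: S=2, L=1, J=3, parity odd. Final level: S=1, L=2, J=3, parity odd.
Parity must change: odd → odd — ✗.
ΔS = 0: S: 2 → 1 — ✗.
ΔL = 0, ±1 (not L=0↔0): L: 1 → 2, ΔL = +1 — ✓.
ΔJ = 0, ±1 (not J=0↔0): J: 3 → 3, ΔJ = +0 — ✓.
Rule(s) violated: parity, ΔS.

forbidden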